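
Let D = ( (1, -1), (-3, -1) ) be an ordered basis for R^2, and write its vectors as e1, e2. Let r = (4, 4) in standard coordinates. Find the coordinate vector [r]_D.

[r]_D is the unique c with M c = r, where M has columns e1, e2.
System: c_1 - 3c_2 = 4, -c_1 - c_2 = 4; solving gives c_1 = -2, c_2 = -2.
Check: -2e1 - 2e2 = (4, 4).

(-2, -2)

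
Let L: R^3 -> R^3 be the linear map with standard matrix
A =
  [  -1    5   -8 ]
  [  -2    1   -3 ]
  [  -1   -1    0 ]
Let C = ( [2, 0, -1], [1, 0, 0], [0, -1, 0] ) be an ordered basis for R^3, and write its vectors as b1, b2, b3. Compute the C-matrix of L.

[[2, 1, -1], [2, -3, -3], [1, 2, 1]]

Let P have columns b1, ..., b3. Then [L]_C = P^(-1) A P.
Here det P = 1, so P^(-1) is integer; computing A P first and then P^(-1)(A P) gives [[2, 1, -1], [2, -3, -3], [1, 2, 1]].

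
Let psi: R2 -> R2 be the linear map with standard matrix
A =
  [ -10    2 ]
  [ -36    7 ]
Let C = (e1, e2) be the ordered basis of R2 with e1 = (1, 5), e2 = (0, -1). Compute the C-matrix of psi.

[[0, -2], [1, -3]]

The j-th column of [psi]_C is [psi(ej)]_C.
psi(e1) = A e1 = (0, -1) = 0·e1 + e2, so column 1 is (0, 1).
Repeating for e2 and assembling the columns gives [[0, -2], [1, -3]].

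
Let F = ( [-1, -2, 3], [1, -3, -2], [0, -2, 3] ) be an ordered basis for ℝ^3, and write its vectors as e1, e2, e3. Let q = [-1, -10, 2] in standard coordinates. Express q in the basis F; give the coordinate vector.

[q]_F is the unique c with M c = q, where M has columns e1, ..., e3.
Row-reducing the augmented matrix [M | q] gives c = (3, 2, -1).
Check: 3e1 + 2e2 - e3 = [-1, -10, 2].

[3, 2, -1]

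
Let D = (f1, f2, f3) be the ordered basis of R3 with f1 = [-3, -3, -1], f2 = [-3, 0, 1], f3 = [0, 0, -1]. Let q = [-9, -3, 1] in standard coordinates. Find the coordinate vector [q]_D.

[1, 2, 0]

[q]_D is the unique c with M c = q, where M has columns f1, ..., f3.
Solving this 3x3 system gives c = (1, 2, 0).
Check: f1 + 2f2 + 0·f3 = [-9, -3, 1].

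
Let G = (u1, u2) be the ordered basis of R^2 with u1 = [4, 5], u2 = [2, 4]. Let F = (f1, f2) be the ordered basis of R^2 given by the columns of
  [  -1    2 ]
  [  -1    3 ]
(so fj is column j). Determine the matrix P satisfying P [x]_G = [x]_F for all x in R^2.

[[-2, 2], [1, 2]]

Take x = uj: its G-coordinates are the j-th standard unit vector, so P e_j — column j of P — equals [uj]_F.
u1 = -2f1 + f2, giving column 1 = [-2, 1]; repeating for each j gives P = [[-2, 2], [1, 2]].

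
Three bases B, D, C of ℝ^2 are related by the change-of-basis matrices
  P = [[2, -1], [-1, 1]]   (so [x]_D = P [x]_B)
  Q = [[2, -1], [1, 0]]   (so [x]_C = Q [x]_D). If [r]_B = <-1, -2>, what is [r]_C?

Apply P to get D-coordinates <0, -1>, then Q to get C-coordinates.
The result is [r]_C = <1, 0>.

<1, 0>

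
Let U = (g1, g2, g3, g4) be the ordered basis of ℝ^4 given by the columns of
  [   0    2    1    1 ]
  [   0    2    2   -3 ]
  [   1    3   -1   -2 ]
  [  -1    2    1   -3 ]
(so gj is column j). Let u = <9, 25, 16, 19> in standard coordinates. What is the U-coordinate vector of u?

<2, 4, 4, -3>

We seek scalars with c_1 g1 + ... + c_4 g4 = u; equivalently solve M c = u where the columns of M are g1, ..., g4.
Gaussian elimination on [M | u] yields c = (2, 4, 4, -3).
Check: 2g1 + 4g2 + 4g3 - 3g4 = <9, 25, 16, 19>.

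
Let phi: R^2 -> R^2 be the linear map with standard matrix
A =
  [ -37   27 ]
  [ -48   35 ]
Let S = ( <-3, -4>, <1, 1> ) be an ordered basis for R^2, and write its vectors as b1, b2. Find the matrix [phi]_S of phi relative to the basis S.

[[-1, 3], [0, -1]]

With P the matrix whose columns are b1, b2, [phi]_S = P^(-1) A P.
Column by column: phi(b1) = A b1 = <3, 4>; its S-coordinates <-1, 0> give column 1.
Continuing for each basis vector yields [phi]_S = [[-1, 3], [0, -1]].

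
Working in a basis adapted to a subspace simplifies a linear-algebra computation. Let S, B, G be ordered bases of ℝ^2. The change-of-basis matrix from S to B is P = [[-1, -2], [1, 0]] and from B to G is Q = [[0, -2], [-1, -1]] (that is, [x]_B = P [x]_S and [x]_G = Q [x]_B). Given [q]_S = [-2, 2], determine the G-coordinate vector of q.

Apply P to get B-coordinates [-2, -2], then Q to get G-coordinates.
The result is [q]_G = [4, 4].

[4, 4]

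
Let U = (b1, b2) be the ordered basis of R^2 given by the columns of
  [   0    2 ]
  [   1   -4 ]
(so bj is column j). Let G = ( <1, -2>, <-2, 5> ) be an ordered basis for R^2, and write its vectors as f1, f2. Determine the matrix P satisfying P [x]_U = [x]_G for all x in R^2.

[[2, 2], [1, 0]]

Column j of P is [bj]_G, since P maps U-coordinates to G-coordinates.
Expressing b1 in G: b1 = 2f1 + f2, so column 1 of P is <2, 1>.
Doing the same for each bj gives P = [[2, 2], [1, 0]].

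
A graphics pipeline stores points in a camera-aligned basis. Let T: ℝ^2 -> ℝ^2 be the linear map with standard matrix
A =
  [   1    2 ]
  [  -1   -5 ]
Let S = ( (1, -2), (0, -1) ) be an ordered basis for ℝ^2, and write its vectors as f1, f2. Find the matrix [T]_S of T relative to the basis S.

With P the matrix whose columns are f1, f2, [T]_S = P^(-1) A P.
Column by column: T(f1) = A f1 = (-3, 9); its S-coordinates (-3, -3) give column 1.
Continuing for each basis vector yields [T]_S = [[-3, -2], [-3, -1]].

[[-3, -2], [-3, -1]]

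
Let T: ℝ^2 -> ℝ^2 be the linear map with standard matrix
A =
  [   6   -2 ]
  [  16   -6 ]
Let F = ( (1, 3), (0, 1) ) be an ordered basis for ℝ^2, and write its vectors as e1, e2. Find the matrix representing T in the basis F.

Let P have columns e1, e2. Then [T]_F = P^(-1) A P.
Here det P = 1, so P^(-1) is integer; computing A P first and then P^(-1)(A P) gives [[0, -2], [-2, 0]].

[[0, -2], [-2, 0]]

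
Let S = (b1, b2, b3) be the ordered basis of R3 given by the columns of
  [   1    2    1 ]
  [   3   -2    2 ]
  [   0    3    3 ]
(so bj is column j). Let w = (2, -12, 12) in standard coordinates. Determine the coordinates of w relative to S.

[w]_S is the unique c with M c = w, where M has columns b1, ..., b3.
Row-reducing the augmented matrix [M | w] gives c = (-4, 2, 2).
Check: -4b1 + 2b2 + 2b3 = (2, -12, 12).

(-4, 2, 2)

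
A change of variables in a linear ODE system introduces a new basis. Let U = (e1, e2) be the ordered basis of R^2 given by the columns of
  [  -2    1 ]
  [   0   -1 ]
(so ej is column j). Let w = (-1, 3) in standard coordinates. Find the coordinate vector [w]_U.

(-1, -3)

[w]_U is the unique c with M c = w, where M has columns e1, e2.
System: -2c_1 + c_2 = -1, 0c_1 - c_2 = 3; solving gives c_1 = -1, c_2 = -3.
Check: -e1 - 3e2 = (-1, 3).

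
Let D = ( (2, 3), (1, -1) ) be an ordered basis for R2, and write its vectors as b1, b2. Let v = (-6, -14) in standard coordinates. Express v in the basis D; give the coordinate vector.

(-4, 2)

Write v = c_1 b1 + c_2 b2 and solve for the c_i.
System: 2c_1 + c_2 = -6, 3c_1 - c_2 = -14; solving gives c_1 = -4, c_2 = 2.
Check: -4b1 + 2b2 = (-6, -14).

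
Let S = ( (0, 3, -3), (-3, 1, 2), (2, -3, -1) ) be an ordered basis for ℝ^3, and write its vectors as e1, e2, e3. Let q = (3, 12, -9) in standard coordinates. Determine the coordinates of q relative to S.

(2, -3, -3)

We seek scalars with c_1 e1 + ... + c_3 e3 = q; equivalently solve M c = q where the columns of M are e1, ..., e3.
Gaussian elimination on [M | q] yields c = (2, -3, -3).
Check: 2e1 - 3e2 - 3e3 = (3, 12, -9).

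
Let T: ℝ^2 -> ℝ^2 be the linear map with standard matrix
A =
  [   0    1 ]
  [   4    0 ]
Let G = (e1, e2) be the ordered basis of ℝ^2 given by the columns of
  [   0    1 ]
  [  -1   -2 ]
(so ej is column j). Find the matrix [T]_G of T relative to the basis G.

With P the matrix whose columns are e1, e2, [T]_G = P^(-1) A P.
Column by column: T(e1) = A e1 = <-1, 0>; its G-coordinates <2, -1> give column 1.
Continuing for each basis vector yields [T]_G = [[2, 0], [-1, -2]].

[[2, 0], [-1, -2]]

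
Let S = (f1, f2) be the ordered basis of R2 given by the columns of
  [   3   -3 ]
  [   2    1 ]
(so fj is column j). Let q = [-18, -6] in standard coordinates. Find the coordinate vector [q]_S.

[-4, 2]

We seek scalars with c_1 f1 + c_2 f2 = q; equivalently solve M c = q where the columns of M are f1, f2.
System: 3c_1 - 3c_2 = -18, 2c_1 + c_2 = -6; solving gives c_1 = -4, c_2 = 2.
Check: -4f1 + 2f2 = [-18, -6].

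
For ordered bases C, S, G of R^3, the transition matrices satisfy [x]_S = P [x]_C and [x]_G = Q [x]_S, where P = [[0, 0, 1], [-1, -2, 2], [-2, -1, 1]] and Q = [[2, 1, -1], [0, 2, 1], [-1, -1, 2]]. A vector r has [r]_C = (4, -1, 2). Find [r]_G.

(11, -1, -14)

First [r]_S = P [r]_C = (2, 2, -5).
Then [r]_G = Q [r]_S = (11, -1, -14).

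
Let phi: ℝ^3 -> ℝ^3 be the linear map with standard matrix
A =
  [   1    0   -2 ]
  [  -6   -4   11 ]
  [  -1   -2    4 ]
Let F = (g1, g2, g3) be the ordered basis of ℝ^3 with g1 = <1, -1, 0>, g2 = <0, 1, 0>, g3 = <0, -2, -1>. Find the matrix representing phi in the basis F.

The j-th column of [phi]_F is [phi(gj)]_F.
phi(g1) = A g1 = <1, -2, 1> = g1 - 3g2 - g3, so column 1 is <1, -3, -1>.
Repeating for g2, g3 and assembling the columns gives [[1, 0, 2], [-3, 0, -1], [-1, 2, 0]].

[[1, 0, 2], [-3, 0, -1], [-1, 2, 0]]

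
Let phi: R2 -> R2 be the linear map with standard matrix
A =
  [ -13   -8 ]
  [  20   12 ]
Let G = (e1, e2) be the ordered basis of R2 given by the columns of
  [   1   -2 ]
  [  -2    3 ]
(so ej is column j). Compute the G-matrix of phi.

The j-th column of [phi]_G is [phi(ej)]_G.
phi(e1) = A e1 = [3, -4] = -e1 - 2e2, so column 1 is [-1, -2].
Repeating for e2 and assembling the columns gives [[-1, 2], [-2, 0]].

[[-1, 2], [-2, 0]]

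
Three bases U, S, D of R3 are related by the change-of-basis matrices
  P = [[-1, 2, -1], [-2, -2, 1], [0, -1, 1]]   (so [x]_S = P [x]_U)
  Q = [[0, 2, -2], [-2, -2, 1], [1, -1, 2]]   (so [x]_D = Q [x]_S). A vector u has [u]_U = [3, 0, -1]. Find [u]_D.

[-12, 17, 3]

Apply P to get S-coordinates [-2, -7, -1], then Q to get D-coordinates.
The result is [u]_D = [-12, 17, 3].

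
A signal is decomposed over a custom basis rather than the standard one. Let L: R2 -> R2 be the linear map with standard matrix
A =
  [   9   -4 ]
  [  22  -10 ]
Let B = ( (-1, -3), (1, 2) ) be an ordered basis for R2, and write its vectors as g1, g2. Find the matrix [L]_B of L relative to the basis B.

Let P have columns g1, g2. Then [L]_B = P^(-1) A P.
Here det P = 1, so P^(-1) is integer; computing A P first and then P^(-1)(A P) gives [[-2, 0], [1, 1]].

[[-2, 0], [1, 1]]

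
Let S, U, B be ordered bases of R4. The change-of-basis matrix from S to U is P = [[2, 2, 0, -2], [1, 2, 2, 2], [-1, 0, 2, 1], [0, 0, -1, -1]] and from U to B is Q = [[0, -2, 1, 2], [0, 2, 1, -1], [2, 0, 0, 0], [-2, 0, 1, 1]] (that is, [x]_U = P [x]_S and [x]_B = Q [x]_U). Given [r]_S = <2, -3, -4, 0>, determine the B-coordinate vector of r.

<22, -38, -4, -2>

First [r]_U = P [r]_S = <-2, -12, -10, 4>.
Then [r]_B = Q [r]_U = <22, -38, -4, -2>.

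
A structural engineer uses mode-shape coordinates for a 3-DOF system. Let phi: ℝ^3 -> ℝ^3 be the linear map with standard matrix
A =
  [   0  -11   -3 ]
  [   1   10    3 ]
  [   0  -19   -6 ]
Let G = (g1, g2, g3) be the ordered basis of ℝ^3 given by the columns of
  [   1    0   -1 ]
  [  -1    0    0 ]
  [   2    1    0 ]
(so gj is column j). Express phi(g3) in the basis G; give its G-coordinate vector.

<1, -2, 1>

Compute phi(g3) = A g3 = <0, -1, 0> in standard coordinates.
Then write this in G-coordinates: solve for y in y_1 g1 + ... + y_3 g3 = <0, -1, 0>.
This gives y = <1, -2, 1>, which is column 3 of [phi]_G.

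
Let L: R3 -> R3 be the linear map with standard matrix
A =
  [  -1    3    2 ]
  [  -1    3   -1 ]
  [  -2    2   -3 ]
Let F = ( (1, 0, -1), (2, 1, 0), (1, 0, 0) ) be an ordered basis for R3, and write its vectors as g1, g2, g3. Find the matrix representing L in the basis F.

Let P have columns g1, ..., g3. Then [L]_F = P^(-1) A P.
Here det P = 1, so P^(-1) is integer; computing A P first and then P^(-1)(A P) gives [[-1, 2, 2], [0, 1, -1], [-2, -3, -1]].

[[-1, 2, 2], [0, 1, -1], [-2, -3, -1]]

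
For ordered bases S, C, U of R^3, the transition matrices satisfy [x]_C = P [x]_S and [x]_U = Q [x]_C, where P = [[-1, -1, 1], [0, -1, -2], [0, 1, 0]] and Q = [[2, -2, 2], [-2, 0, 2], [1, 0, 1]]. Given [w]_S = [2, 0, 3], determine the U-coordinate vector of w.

[14, -2, 1]

First [w]_C = P [w]_S = [1, -6, 0].
Then [w]_U = Q [w]_C = [14, -2, 1].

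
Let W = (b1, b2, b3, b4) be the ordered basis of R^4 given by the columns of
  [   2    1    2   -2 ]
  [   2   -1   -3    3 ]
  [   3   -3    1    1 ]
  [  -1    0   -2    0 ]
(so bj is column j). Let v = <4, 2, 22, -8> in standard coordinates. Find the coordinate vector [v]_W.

[v]_W is the unique c with M c = v, where M has columns b1, ..., b4.
Gaussian elimination on [M | v] yields c = (2, -4, 3, 1).
Check: 2b1 - 4b2 + 3b3 + b4 = <4, 2, 22, -8>.

<2, -4, 3, 1>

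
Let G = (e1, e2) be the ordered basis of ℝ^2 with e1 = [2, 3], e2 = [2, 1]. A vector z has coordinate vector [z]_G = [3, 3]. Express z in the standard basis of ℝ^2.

[12, 12]

By definition z = 3e1 + 3e2.
Summing componentwise gives [12, 12].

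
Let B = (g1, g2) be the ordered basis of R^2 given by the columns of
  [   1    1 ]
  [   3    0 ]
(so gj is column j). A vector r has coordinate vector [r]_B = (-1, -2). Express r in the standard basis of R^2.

The coordinates say r = -g1 - 2g2; adding the scaled basis vectors gives (-3, -3).

(-3, -3)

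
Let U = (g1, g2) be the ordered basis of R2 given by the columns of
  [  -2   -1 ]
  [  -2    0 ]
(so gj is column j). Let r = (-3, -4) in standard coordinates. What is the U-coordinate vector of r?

We seek scalars with c_1 g1 + c_2 g2 = r; equivalently solve M c = r where the columns of M are g1, g2.
System: -2c_1 - c_2 = -3, -2c_1 + 0c_2 = -4; solving gives c_1 = 2, c_2 = -1.
Check: 2g1 - g2 = (-3, -4).

(2, -1)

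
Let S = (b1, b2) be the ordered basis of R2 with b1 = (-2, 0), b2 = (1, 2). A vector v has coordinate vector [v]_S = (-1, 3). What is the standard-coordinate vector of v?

(5, 6)

v = M [v]_S, where M has columns b1, b2.
Carrying out the matrix-vector product, v = (5, 6).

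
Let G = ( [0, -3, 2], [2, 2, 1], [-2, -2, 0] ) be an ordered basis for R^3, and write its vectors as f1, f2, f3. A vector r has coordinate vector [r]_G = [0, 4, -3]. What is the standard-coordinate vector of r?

[14, 14, 4]

The coordinates say r = 0·f1 + 4f2 - 3f3; adding the scaled basis vectors gives [14, 14, 4].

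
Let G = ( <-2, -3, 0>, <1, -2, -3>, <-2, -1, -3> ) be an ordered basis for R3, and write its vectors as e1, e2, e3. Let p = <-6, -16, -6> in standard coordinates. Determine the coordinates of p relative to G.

<4, 2, 0>

Write p = c_1 e1 + ... + c_3 e3 and solve for the c_i.
Gaussian elimination on [M | p] yields c = (4, 2, 0).
Check: 4e1 + 2e2 + 0·e3 = <-6, -16, -6>.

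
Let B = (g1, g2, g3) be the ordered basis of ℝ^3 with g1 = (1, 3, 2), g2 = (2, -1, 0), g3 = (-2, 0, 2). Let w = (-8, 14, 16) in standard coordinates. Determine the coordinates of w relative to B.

(4, -2, 4)

[w]_B is the unique c with M c = w, where M has columns g1, ..., g3.
Row-reducing the augmented matrix [M | w] gives c = (4, -2, 4).
Check: 4g1 - 2g2 + 4g3 = (-8, 14, 16).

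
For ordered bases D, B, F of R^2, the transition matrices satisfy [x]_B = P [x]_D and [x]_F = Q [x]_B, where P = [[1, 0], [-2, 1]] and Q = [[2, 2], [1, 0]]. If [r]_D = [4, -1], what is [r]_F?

[-10, 4]

Apply P to get B-coordinates [4, -9], then Q to get F-coordinates.
The result is [r]_F = [-10, 4].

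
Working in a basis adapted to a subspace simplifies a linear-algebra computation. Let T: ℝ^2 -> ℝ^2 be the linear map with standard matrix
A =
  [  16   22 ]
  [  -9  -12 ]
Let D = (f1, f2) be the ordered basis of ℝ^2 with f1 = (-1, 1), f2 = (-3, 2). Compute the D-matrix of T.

Let P have columns f1, f2. Then [T]_D = P^(-1) A P.
Here det P = 1, so P^(-1) is integer; computing A P first and then P^(-1)(A P) gives [[3, 1], [-3, 1]].

[[3, 1], [-3, 1]]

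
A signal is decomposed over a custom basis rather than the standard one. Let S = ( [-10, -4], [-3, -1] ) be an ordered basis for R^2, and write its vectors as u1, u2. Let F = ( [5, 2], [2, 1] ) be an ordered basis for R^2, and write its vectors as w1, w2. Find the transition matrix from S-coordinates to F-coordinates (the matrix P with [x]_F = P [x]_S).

[[-2, -1], [0, 1]]

Column j of P is [uj]_F, since P maps S-coordinates to F-coordinates.
Expressing u1 in F: u1 = -2w1 + 0·w2, so column 1 of P is [-2, 0].
Doing the same for each uj gives P = [[-2, -1], [0, 1]].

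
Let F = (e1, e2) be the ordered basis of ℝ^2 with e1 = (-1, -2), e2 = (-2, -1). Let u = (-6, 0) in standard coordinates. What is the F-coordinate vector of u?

(-2, 4)

Write u = c_1 e1 + c_2 e2 and solve for the c_i.
System: -c_1 - 2c_2 = -6, -2c_1 - c_2 = 0; solving gives c_1 = -2, c_2 = 4.
Check: -2e1 + 4e2 = (-6, 0).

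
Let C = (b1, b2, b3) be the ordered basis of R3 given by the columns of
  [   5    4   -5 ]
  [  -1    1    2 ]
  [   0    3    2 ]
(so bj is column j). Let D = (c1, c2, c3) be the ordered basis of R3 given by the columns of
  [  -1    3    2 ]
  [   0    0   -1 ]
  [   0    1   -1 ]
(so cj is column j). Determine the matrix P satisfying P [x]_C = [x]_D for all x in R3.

[[0, 0, 1], [1, 2, 0], [1, -1, -2]]

Let M have columns bj and N have columns cj. Then for every x, N [x]_D = x = M [x]_C, so P = N^(-1) M.
Since det N = -1, N^(-1) has integer entries; multiplying gives P = [[0, 0, 1], [1, 2, 0], [1, -1, -2]].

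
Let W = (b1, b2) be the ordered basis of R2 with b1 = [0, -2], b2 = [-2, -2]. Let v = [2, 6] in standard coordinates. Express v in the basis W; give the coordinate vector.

Write v = c_1 b1 + c_2 b2 and solve for the c_i.
System: 0c_1 - 2c_2 = 2, -2c_1 - 2c_2 = 6; solving gives c_1 = -2, c_2 = -1.
Check: -2b1 - b2 = [2, 6].

[-2, -1]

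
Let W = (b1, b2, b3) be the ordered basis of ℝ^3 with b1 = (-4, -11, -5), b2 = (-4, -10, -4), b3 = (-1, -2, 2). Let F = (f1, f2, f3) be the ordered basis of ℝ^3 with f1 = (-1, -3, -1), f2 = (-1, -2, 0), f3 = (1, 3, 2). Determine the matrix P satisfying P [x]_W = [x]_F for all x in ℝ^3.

[[1, 0, 2], [1, 2, 1], [-2, -2, 2]]

Take x = bj: its W-coordinates are the j-th standard unit vector, so P e_j — column j of P — equals [bj]_F.
b1 = f1 + f2 - 2f3, giving column 1 = (1, 1, -2); repeating for each j gives P = [[1, 0, 2], [1, 2, 1], [-2, -2, 2]].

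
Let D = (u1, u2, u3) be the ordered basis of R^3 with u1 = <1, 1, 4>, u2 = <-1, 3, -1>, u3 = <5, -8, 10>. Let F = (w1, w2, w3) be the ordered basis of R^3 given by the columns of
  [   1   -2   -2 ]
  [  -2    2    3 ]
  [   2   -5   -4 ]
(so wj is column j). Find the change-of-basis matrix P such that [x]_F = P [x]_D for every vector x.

[[-1, -1, 1], [-2, -1, 0], [1, 1, -2]]

Let M have columns uj and N have columns wj. Then for every x, N [x]_F = x = M [x]_D, so P = N^(-1) M.
Since det N = -1, N^(-1) has integer entries; multiplying gives P = [[-1, -1, 1], [-2, -1, 0], [1, 1, -2]].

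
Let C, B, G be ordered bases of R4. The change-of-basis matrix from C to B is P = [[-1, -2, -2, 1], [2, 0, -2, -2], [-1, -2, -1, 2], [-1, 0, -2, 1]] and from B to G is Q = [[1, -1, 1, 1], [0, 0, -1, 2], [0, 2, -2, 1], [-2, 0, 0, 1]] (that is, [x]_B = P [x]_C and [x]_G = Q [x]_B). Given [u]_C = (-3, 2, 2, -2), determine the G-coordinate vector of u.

First [u]_B = P [u]_C = (-7, -6, -7, -3).
Then [u]_G = Q [u]_B = (-11, 1, -1, 11).

(-11, 1, -1, 11)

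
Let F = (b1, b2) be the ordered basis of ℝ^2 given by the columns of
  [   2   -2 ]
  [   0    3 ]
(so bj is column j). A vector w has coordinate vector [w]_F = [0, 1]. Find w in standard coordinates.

By definition w = 0·b1 + b2.
Summing componentwise gives [-2, 3].

[-2, 3]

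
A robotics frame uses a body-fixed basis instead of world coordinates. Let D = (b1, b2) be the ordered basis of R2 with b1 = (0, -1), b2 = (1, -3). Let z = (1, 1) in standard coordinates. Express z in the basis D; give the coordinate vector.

(-4, 1)

We seek scalars with c_1 b1 + c_2 b2 = z; equivalently solve M c = z where the columns of M are b1, b2.
System: 0c_1 + c_2 = 1, -c_1 - 3c_2 = 1; solving gives c_1 = -4, c_2 = 1.
Check: -4b1 + b2 = (1, 1).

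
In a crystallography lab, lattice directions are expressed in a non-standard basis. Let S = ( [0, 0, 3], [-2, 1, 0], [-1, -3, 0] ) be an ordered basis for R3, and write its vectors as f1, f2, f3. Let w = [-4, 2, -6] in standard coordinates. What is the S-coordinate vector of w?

[-2, 2, 0]

We seek scalars with c_1 f1 + ... + c_3 f3 = w; equivalently solve M c = w where the columns of M are f1, ..., f3.
Gaussian elimination on [M | w] yields c = (-2, 2, 0).
Check: -2f1 + 2f2 + 0·f3 = [-4, 2, -6].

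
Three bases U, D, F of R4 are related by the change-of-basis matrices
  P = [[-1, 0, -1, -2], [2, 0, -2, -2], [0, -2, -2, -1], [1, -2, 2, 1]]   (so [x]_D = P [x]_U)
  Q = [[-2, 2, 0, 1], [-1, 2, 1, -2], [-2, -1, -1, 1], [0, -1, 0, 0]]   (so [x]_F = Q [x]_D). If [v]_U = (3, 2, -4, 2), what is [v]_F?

Composing the changes, [v]_F = Q P [v]_U.
Q P = [[7, -2, 0, 1], [3, 2, -9, -5], [1, 0, 8, 8], [-2, 0, 2, 2]]; applying this to (3, 2, -4, 2) gives (19, 39, -13, -10).

(19, 39, -13, -10)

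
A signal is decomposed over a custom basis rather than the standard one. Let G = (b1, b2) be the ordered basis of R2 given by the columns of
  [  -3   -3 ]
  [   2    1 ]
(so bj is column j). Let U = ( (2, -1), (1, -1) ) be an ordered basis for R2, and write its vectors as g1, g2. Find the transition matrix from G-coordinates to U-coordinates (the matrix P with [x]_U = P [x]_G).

Column j of P is [bj]_U, since P maps G-coordinates to U-coordinates.
Expressing b1 in U: b1 = -g1 - g2, so column 1 of P is (-1, -1).
Doing the same for each bj gives P = [[-1, -2], [-1, 1]].

[[-1, -2], [-1, 1]]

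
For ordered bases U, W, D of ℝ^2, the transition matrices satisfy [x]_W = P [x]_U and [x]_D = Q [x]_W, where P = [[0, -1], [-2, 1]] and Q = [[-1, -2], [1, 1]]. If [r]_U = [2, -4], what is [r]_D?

Composing the changes, [r]_D = Q P [r]_U.
Q P = [[4, -1], [-2, 0]]; applying this to [2, -4] gives [12, -4].

[12, -4]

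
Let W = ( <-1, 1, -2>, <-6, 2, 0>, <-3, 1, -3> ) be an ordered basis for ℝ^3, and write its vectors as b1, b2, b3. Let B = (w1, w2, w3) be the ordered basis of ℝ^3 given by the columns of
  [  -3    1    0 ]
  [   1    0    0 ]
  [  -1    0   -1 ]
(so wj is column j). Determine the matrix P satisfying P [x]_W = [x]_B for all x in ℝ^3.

[[1, 2, 1], [2, 0, 0], [1, -2, 2]]

Take x = bj: its W-coordinates are the j-th standard unit vector, so P e_j — column j of P — equals [bj]_B.
b1 = w1 + 2w2 + w3, giving column 1 = <1, 2, 1>; repeating for each j gives P = [[1, 2, 1], [2, 0, 0], [1, -2, 2]].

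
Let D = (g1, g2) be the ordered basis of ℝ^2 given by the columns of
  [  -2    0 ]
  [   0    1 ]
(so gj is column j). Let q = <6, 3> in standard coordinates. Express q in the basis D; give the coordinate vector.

[q]_D is the unique c with M c = q, where M has columns g1, g2.
System: -2c_1 + 0c_2 = 6, 0c_1 + c_2 = 3; solving gives c_1 = -3, c_2 = 3.
Check: -3g1 + 3g2 = <6, 3>.

<-3, 3>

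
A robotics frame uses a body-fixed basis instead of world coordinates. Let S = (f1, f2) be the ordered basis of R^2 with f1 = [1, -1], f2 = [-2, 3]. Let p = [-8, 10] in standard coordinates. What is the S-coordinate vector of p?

We seek scalars with c_1 f1 + c_2 f2 = p; equivalently solve M c = p where the columns of M are f1, f2.
System: c_1 - 2c_2 = -8, -c_1 + 3c_2 = 10; solving gives c_1 = -4, c_2 = 2.
Check: -4f1 + 2f2 = [-8, 10].

[-4, 2]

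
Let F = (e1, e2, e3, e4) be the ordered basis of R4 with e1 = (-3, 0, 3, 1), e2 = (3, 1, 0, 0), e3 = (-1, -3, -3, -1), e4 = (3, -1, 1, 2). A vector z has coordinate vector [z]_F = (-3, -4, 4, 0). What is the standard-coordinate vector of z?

By definition z = -3e1 - 4e2 + 4e3 + 0·e4.
Summing componentwise gives (-7, -16, -21, -7).

(-7, -16, -21, -7)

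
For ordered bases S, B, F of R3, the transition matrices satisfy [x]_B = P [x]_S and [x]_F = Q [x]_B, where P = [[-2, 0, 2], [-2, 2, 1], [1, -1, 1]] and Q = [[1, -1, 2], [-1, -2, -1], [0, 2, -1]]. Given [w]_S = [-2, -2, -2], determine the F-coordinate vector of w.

Apply P to get B-coordinates [0, -2, -2], then Q to get F-coordinates.
The result is [w]_F = [-2, 6, -2].

[-2, 6, -2]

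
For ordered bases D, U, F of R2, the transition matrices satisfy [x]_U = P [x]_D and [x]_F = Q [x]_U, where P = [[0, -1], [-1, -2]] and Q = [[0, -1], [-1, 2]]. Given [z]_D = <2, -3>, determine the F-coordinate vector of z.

First [z]_U = P [z]_D = <3, 4>.
Then [z]_F = Q [z]_U = <-4, 5>.

<-4, 5>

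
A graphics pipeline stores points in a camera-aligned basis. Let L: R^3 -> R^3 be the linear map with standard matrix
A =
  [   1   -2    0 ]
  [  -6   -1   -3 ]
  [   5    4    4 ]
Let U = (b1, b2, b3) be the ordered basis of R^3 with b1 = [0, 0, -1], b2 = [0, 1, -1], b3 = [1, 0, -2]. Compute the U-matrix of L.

The j-th column of [L]_U is [L(bj)]_U.
L(b1) = A b1 = [0, 3, -4] = b1 + 3b2 + 0·b3, so column 1 is [1, 3, 0].
Repeating for b2, b3 and assembling the columns gives [[1, 2, 1], [3, 2, 0], [0, -2, 1]].

[[1, 2, 1], [3, 2, 0], [0, -2, 1]]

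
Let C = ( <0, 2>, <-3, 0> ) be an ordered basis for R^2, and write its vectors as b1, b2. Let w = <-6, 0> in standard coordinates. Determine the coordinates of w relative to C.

<0, 2>

[w]_C is the unique c with M c = w, where M has columns b1, b2.
System: 0c_1 - 3c_2 = -6, 2c_1 + 0c_2 = 0; solving gives c_1 = 0, c_2 = 2.
Check: 0·b1 + 2b2 = <-6, 0>.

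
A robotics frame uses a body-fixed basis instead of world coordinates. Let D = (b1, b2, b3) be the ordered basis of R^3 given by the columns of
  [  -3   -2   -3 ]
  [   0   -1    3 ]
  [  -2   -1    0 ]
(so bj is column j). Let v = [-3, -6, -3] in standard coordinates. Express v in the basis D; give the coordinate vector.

[0, 3, -1]

We seek scalars with c_1 b1 + ... + c_3 b3 = v; equivalently solve M c = v where the columns of M are b1, ..., b3.
Row-reducing the augmented matrix [M | v] gives c = (0, 3, -1).
Check: 0·b1 + 3b2 - b3 = [-3, -6, -3].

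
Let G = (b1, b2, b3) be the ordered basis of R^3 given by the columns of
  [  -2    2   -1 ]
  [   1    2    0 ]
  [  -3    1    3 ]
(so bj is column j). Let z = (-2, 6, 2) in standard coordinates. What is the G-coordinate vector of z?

(2, 2, 2)

[z]_G is the unique c with M c = z, where M has columns b1, ..., b3.
Solving this 3x3 system gives c = (2, 2, 2).
Check: 2b1 + 2b2 + 2b3 = (-2, 6, 2).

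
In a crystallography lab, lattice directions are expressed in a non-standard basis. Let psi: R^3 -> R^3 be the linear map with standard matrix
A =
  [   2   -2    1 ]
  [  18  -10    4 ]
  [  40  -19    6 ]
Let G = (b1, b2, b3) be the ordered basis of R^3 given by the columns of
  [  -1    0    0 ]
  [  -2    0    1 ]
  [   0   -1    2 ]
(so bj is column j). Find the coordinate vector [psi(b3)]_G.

Compute psi(b3) = A b3 = <0, -2, -7> in standard coordinates.
Then write this in G-coordinates: solve for y in y_1 b1 + ... + y_3 b3 = <0, -2, -7>.
This gives y = <0, 3, -2>, which is column 3 of [psi]_G.

<0, 3, -2>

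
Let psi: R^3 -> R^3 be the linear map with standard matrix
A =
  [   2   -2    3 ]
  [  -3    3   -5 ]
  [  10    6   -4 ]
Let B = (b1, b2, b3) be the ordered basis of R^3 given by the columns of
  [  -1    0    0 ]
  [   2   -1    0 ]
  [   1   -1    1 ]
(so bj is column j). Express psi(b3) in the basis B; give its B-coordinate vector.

Column 3 of [psi]_B is the B-coordinate vector of psi(b3).
In standard coordinates psi(b3) = A b3 = [3, -5, -4].
Converting to B: [3, -5, -4] = -3b1 - b2 - 2b3, so the coordinate vector is [-3, -1, -2].

[-3, -1, -2]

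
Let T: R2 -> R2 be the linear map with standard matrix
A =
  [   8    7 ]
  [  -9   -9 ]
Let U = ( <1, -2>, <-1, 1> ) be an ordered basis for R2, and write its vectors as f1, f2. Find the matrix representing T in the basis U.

With P the matrix whose columns are f1, f2, [T]_U = P^(-1) A P.
Column by column: T(f1) = A f1 = <-6, 9>; its U-coordinates <-3, 3> give column 1.
Continuing for each basis vector yields [T]_U = [[-3, 1], [3, 2]].

[[-3, 1], [3, 2]]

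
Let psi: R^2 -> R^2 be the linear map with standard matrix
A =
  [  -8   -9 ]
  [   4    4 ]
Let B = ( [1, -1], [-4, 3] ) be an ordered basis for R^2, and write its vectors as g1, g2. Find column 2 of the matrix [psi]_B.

Column 2 of [psi]_B is the B-coordinate vector of psi(g2).
In standard coordinates psi(g2) = A g2 = [5, -4].
Converting to B: [5, -4] = g1 - g2, so the coordinate vector is [1, -1].

[1, -1]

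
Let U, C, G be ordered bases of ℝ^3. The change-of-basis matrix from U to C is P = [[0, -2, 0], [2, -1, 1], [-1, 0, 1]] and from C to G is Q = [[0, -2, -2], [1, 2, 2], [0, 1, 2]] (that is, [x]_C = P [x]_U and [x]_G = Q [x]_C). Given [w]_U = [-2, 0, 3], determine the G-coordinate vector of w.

Apply P to get C-coordinates [0, -1, 5], then Q to get G-coordinates.
The result is [w]_G = [-8, 8, 9].

[-8, 8, 9]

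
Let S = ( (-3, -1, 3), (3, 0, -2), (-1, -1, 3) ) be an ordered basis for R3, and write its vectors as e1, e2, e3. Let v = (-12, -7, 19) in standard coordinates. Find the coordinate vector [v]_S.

We seek scalars with c_1 e1 + ... + c_3 e3 = v; equivalently solve M c = v where the columns of M are e1, ..., e3.
Solving this 3x3 system gives c = (4, 1, 3).
Check: 4e1 + e2 + 3e3 = (-12, -7, 19).

(4, 1, 3)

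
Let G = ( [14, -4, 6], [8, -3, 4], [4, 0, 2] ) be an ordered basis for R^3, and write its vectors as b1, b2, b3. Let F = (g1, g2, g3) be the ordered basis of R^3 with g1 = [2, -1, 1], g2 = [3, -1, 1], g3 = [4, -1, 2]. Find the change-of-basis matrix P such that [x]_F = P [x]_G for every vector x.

[[0, 2, -2], [2, 0, 0], [2, 1, 2]]

Column j of P is [bj]_F, since P maps G-coordinates to F-coordinates.
Expressing b1 in F: b1 = 0·g1 + 2g2 + 2g3, so column 1 of P is [0, 2, 2].
Doing the same for each bj gives P = [[0, 2, -2], [2, 0, 0], [2, 1, 2]].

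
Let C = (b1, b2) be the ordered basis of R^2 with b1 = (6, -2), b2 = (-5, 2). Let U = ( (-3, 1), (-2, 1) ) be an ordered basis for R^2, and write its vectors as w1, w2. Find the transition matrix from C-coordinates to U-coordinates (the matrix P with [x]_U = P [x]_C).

Let M have columns bj and N have columns wj. Then for every x, N [x]_U = x = M [x]_C, so P = N^(-1) M.
Since det N = -1, N^(-1) has integer entries; multiplying gives P = [[-2, 1], [0, 1]].

[[-2, 1], [0, 1]]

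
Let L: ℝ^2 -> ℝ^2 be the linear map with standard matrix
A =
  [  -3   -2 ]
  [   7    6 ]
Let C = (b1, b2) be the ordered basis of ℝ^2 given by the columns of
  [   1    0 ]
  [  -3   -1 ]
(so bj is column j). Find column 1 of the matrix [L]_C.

(3, 2)

Compute L(b1) = A b1 = (3, -11) in standard coordinates.
Then write this in C-coordinates: solve for y in y_1 b1 + y_2 b2 = (3, -11).
This gives y = (3, 2), which is column 1 of [L]_C.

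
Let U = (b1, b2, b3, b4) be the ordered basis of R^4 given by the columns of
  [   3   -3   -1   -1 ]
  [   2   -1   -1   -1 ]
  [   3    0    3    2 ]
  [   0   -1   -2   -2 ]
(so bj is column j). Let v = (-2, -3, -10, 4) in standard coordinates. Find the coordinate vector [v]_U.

(-3, -2, 1, -2)

[v]_U is the unique c with M c = v, where M has columns b1, ..., b4.
Gaussian elimination on [M | v] yields c = (-3, -2, 1, -2).
Check: -3b1 - 2b2 + b3 - 2b4 = (-2, -3, -10, 4).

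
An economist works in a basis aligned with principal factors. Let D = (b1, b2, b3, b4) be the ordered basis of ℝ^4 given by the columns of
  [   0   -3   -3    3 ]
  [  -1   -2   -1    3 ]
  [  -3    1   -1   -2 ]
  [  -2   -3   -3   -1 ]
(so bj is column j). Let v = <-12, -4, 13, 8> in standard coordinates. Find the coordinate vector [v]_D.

We seek scalars with c_1 b1 + ... + c_4 b4 = v; equivalently solve M c = v where the columns of M are b1, ..., b4.
Gaussian elimination on [M | v] yields c = (-4, -2, 3, -3).
Check: -4b1 - 2b2 + 3b3 - 3b4 = <-12, -4, 13, 8>.

<-4, -2, 3, -3>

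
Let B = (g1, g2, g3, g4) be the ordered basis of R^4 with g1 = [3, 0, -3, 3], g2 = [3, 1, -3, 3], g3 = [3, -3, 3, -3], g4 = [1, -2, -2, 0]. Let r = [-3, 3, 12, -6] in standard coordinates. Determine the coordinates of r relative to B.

[r]_B is the unique c with M c = r, where M has columns g1, ..., g4.
Solving this 4x4 system gives c = (-1, 0, 1, -3).
Check: -g1 + 0·g2 + g3 - 3g4 = [-3, 3, 12, -6].

[-1, 0, 1, -3]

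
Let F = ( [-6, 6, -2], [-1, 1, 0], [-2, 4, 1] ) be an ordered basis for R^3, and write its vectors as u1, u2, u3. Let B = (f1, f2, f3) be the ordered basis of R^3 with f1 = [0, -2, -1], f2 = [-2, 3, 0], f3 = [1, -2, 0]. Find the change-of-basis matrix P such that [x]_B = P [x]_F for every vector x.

[[2, 0, -1], [2, 1, 2], [-2, 1, 2]]

Column j of P is [uj]_B, since P maps F-coordinates to B-coordinates.
Expressing u1 in B: u1 = 2f1 + 2f2 - 2f3, so column 1 of P is [2, 2, -2].
Doing the same for each uj gives P = [[2, 0, -1], [2, 1, 2], [-2, 1, 2]].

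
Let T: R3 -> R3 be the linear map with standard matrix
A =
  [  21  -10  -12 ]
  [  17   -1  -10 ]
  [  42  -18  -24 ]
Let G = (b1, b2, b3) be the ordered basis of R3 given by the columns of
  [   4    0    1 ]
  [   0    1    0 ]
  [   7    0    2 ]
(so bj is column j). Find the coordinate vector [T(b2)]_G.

Compute T(b2) = A b2 = (-10, -1, -18) in standard coordinates.
Then write this in G-coordinates: solve for y in y_1 b1 + ... + y_3 b3 = (-10, -1, -18).
This gives y = (-2, -1, -2), which is column 2 of [T]_G.

(-2, -1, -2)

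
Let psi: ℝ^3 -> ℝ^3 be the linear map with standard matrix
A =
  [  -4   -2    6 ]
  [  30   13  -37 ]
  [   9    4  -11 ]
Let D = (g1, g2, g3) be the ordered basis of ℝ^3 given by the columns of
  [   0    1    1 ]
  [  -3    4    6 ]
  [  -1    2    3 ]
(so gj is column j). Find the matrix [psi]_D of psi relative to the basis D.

Let P have columns g1, ..., g3. Then [psi]_D = P^(-1) A P.
Here det P = 1, so P^(-1) is integer; computing A P first and then P^(-1)(A P) gives [[0, -2, 3], [1, -1, 3], [-1, 1, -1]].

[[0, -2, 3], [1, -1, 3], [-1, 1, -1]]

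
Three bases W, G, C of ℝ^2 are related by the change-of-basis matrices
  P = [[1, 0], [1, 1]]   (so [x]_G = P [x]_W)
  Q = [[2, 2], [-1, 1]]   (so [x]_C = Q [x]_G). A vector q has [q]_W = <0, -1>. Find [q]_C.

Composing the changes, [q]_C = Q P [q]_W.
Q P = [[4, 2], [0, 1]]; applying this to <0, -1> gives <-2, -1>.

<-2, -1>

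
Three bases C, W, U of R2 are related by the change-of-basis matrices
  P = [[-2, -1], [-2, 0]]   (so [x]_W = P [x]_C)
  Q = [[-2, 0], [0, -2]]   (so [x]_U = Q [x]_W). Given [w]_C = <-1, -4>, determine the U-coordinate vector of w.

<-12, -4>

Composing the changes, [w]_U = Q P [w]_C.
Q P = [[4, 2], [4, 0]]; applying this to <-1, -4> gives <-12, -4>.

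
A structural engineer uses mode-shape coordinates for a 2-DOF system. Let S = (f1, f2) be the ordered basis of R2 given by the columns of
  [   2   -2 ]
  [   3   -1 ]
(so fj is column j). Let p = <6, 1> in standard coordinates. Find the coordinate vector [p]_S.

<-1, -4>

[p]_S is the unique c with M c = p, where M has columns f1, f2.
System: 2c_1 - 2c_2 = 6, 3c_1 - c_2 = 1; solving gives c_1 = -1, c_2 = -4.
Check: -f1 - 4f2 = <6, 1>.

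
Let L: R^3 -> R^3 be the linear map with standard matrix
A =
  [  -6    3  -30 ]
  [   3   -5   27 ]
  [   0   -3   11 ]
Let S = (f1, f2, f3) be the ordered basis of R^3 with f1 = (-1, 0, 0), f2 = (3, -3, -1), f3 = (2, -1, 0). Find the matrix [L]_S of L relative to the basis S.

Let P have columns f1, ..., f3. Then [L]_S = P^(-1) A P.
Here det P = 1, so P^(-1) is integer; computing A P first and then P^(-1)(A P) gives [[0, -3, 2], [0, 2, -3], [3, -3, -2]].

[[0, -3, 2], [0, 2, -3], [3, -3, -2]]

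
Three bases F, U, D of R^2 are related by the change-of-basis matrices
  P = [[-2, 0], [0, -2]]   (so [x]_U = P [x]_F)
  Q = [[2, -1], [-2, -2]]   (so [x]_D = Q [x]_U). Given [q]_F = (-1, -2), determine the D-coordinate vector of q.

(0, -12)

First [q]_U = P [q]_F = (2, 4).
Then [q]_D = Q [q]_U = (0, -12).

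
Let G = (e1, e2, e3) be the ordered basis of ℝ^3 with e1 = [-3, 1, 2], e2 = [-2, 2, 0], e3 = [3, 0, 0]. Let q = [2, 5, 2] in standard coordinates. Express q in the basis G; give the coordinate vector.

[1, 2, 3]

We seek scalars with c_1 e1 + ... + c_3 e3 = q; equivalently solve M c = q where the columns of M are e1, ..., e3.
Solving this 3x3 system gives c = (1, 2, 3).
Check: e1 + 2e2 + 3e3 = [2, 5, 2].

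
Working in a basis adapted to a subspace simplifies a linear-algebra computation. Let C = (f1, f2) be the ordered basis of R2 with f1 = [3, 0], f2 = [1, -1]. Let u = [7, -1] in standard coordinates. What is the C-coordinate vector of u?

[u]_C is the unique c with M c = u, where M has columns f1, f2.
System: 3c_1 + c_2 = 7, 0c_1 - c_2 = -1; solving gives c_1 = 2, c_2 = 1.
Check: 2f1 + f2 = [7, -1].

[2, 1]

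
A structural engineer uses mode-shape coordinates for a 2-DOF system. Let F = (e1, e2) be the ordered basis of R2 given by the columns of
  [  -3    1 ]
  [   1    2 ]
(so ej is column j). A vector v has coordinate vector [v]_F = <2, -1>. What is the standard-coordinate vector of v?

By definition v = 2e1 - e2.
Summing componentwise gives <-7, 0>.

<-7, 0>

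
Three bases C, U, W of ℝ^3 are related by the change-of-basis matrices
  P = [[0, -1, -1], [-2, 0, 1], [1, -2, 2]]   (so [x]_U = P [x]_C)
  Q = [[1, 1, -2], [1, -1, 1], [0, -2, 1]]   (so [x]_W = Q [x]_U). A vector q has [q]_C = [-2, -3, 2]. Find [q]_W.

[-9, 3, -4]

Apply P to get U-coordinates [1, 6, 8], then Q to get W-coordinates.
The result is [q]_W = [-9, 3, -4].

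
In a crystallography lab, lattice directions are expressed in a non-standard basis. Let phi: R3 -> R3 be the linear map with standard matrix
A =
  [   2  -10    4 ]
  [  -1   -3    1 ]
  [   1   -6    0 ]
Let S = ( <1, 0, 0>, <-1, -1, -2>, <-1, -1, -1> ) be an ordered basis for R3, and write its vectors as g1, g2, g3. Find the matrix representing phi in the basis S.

[[3, -2, 1], [-2, -3, -2], [3, 1, -1]]

With P the matrix whose columns are g1, ..., g3, [phi]_S = P^(-1) A P.
Column by column: phi(g1) = A g1 = <2, -1, 1>; its S-coordinates <3, -2, 3> give column 1.
Continuing for each basis vector yields [phi]_S = [[3, -2, 1], [-2, -3, -2], [3, 1, -1]].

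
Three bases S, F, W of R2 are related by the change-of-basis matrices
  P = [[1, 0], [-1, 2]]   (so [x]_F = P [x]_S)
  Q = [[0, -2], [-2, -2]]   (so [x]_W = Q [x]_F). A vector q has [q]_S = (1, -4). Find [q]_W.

Composing the changes, [q]_W = Q P [q]_S.
Q P = [[2, -4], [0, -4]]; applying this to (1, -4) gives (18, 16).

(18, 16)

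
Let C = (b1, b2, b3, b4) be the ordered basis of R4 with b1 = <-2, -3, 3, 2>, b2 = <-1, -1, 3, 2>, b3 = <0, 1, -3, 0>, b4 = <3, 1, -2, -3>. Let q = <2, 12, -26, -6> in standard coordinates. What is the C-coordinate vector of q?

We seek scalars with c_1 b1 + ... + c_4 b4 = q; equivalently solve M c = q where the columns of M are b1, ..., b4.
Gaussian elimination on [M | q] yields c = (-2, -4, 4, -2).
Check: -2b1 - 4b2 + 4b3 - 2b4 = <2, 12, -26, -6>.

<-2, -4, 4, -2>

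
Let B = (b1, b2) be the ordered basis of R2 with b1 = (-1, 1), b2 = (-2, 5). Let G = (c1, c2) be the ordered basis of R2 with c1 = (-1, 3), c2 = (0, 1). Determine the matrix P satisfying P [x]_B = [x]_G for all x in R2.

[[1, 2], [-2, -1]]

Let M have columns bj and N have columns cj. Then for every x, N [x]_G = x = M [x]_B, so P = N^(-1) M.
Since det N = -1, N^(-1) has integer entries; multiplying gives P = [[1, 2], [-2, -1]].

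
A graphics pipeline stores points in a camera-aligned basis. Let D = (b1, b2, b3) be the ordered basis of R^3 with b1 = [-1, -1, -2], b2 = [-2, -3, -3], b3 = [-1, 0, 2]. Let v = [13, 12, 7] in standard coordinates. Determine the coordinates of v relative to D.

[v]_D is the unique c with M c = v, where M has columns b1, ..., b3.
Gaussian elimination on [M | v] yields c = (-3, -3, -4).
Check: -3b1 - 3b2 - 4b3 = [13, 12, 7].

[-3, -3, -4]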